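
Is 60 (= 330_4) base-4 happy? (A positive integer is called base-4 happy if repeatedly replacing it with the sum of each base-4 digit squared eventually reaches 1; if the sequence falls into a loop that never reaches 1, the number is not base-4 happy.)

base-4 happy

60 = (3,3,0)_4 → 3² + 3² + 0² = 9 + 9 + 0 = 18
18 = (1,0,2)_4 → 1² + 0² + 2² = 1 + 0 + 4 = 5
5 = (1,1)_4 → 1² + 1² = 1 + 1 = 2
2 = (2)_4 → 2² = 4
4 = (1,0)_4 → 1² + 0² = 1 + 0 = 1  — reached 1.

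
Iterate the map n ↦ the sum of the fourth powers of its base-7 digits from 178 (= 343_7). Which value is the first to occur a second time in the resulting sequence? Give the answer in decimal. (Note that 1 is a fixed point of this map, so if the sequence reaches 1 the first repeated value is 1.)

178

178 = (3,4,3)_7 → 3⁴ + 4⁴ + 3⁴ = 81 + 256 + 81 = 418
418 = (1,1,3,5)_7 → 1⁴ + 1⁴ + 3⁴ + 5⁴ = 1 + 1 + 81 + 625 = 708
708 = (2,0,3,1)_7 → 2⁴ + 0⁴ + 3⁴ + 1⁴ = 16 + 0 + 81 + 1 = 98
98 = (2,0,0)_7 → 2⁴ + 0⁴ + 0⁴ = 16 + 0 + 0 = 16
16 = (2,2)_7 → 2⁴ + 2⁴ = 16 + 16 = 32
32 = (4,4)_7 → 4⁴ + 4⁴ = 256 + 256 = 512
512 = (1,3,3,1)_7 → 1⁴ + 3⁴ + 3⁴ + 1⁴ = 1 + 81 + 81 + 1 = 164
164 = (3,2,3)_7 → 3⁴ + 2⁴ + 3⁴ = 81 + 16 + 81 = 178  — 178 already appeared earlier.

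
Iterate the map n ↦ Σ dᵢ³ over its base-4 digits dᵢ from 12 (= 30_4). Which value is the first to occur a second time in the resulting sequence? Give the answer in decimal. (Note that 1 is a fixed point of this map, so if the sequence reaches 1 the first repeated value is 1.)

12 = (3,0)_4 → 3³ + 0³ = 27
27 = (1,2,3)_4 → 1³ + 2³ + 3³ = 36
36 = (2,1,0)_4 → 2³ + 1³ + 0³ = 9
9 = (2,1)_4 → 2³ + 1³ = 9  — 9 already appeared earlier.

9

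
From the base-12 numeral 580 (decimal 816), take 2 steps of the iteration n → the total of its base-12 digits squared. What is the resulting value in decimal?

74

816 = (5,8,0)_12 → 5² + 8² + 0² = 89
89 = (7,5)_12 → 7² + 5² = 74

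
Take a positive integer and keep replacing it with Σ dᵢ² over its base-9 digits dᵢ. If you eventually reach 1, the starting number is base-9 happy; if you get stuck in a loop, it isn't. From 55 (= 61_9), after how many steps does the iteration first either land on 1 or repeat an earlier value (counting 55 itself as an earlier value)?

55 = (6,1)_9 → 6² + 1² = 37
37 = (4,1)_9 → 4² + 1² = 17
17 = (1,8)_9 → 1² + 8² = 65
65 = (7,2)_9 → 7² + 2² = 53
53 = (5,8)_9 → 5² + 8² = 89
89 = (1,0,8)_9 → 1² + 0² + 8² = 65  — 65 repeats.
That took 6 steps.

6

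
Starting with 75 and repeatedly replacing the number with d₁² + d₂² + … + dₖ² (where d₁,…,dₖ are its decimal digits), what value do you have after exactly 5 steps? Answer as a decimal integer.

75 → 7² + 5² = 74
74 → 7² + 4² = 65
65 → 6² + 5² = 61
61 → 6² + 1² = 37
37 → 3² + 7² = 58

58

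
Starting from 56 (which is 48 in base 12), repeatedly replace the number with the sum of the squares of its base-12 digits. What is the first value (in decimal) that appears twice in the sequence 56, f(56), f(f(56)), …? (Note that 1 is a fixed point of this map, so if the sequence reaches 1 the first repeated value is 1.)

80

56 = (4,8)_12 → 4² + 8² = 80
80 = (6,8)_12 → 6² + 8² = 100
100 = (8,4)_12 → 8² + 4² = 80  — 80 already appeared earlier.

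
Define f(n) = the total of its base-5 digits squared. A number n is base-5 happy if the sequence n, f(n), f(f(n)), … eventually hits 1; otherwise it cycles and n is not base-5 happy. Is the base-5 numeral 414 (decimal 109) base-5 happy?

109 = (4,1,4)_5 → 4² + 1² + 4² = 33
33 = (1,1,3)_5 → 1² + 1² + 3² = 11
11 = (2,1)_5 → 2² + 1² = 5
5 = (1,0)_5 → 1² + 0² = 1  — reached 1.

base-5 happy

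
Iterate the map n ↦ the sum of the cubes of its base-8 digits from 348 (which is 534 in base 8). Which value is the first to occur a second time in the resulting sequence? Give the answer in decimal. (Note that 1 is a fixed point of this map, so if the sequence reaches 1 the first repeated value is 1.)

348 = (5,3,4)_8 → 5³ + 3³ + 4³ = 216
216 = (3,3,0)_8 → 3³ + 3³ + 0³ = 54
54 = (6,6)_8 → 6³ + 6³ = 432
432 = (6,6,0)_8 → 6³ + 6³ + 0³ = 432  — 432 already appeared earlier.

432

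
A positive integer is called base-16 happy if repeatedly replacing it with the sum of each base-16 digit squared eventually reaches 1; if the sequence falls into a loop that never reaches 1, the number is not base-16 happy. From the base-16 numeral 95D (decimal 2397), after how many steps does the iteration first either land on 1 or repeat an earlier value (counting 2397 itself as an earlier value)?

9

2397 = (9,5,13)_16 → 9² + 5² + 13² = 81 + 25 + 169 = 275
275 = (1,1,3)_16 → 1² + 1² + 3² = 1 + 1 + 9 = 11
11 = (11)_16 → 11² = 121
121 = (7,9)_16 → 7² + 9² = 49 + 81 = 130
130 = (8,2)_16 → 8² + 2² = 64 + 4 = 68
68 = (4,4)_16 → 4² + 4² = 16 + 16 = 32
32 = (2,0)_16 → 2² + 0² = 4 + 0 = 4
4 = (4)_16 → 4² = 16
16 = (1,0)_16 → 1² + 0² = 1 + 0 = 1  — reached 1.
That took 9 steps.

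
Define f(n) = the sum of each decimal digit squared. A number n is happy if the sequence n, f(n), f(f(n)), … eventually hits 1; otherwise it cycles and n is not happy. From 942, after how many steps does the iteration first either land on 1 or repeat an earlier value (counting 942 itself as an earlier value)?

942 → 9² + 4² + 2² = 81 + 16 + 4 = 101
101 → 1² + 0² + 1² = 1 + 0 + 1 = 2
2 → 2² = 4
4 → 4² = 16
16 → 1² + 6² = 1 + 36 = 37
37 → 3² + 7² = 9 + 49 = 58
58 → 5² + 8² = 25 + 64 = 89
89 → 8² + 9² = 64 + 81 = 145
145 → 1² + 4² + 5² = 1 + 16 + 25 = 42
42 → 4² + 2² = 16 + 4 = 20
20 → 2² + 0² = 4 + 0 = 4  — 4 repeats.
That took 11 steps.

11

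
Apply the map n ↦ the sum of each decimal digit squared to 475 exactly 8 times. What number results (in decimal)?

145

475 → 4² + 7² + 5² = 90
90 → 9² + 0² = 81
81 → 8² + 1² = 65
65 → 6² + 5² = 61
61 → 6² + 1² = 37
37 → 3² + 7² = 58
58 → 5² + 8² = 89
89 → 8² + 9² = 145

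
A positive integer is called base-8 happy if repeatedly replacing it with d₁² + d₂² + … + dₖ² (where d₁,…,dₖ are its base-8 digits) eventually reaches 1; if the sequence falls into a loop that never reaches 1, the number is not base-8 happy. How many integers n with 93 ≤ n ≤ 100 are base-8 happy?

1

93: 93 → 35 → 25 → 10 → 5 → 25  — not base-8 happy
94: 94 → 46 → 61 → 74 → 6 → 36 → 32 → 16 → 4 → 16  — not base-8 happy
95: 95 → 59 → 58 → 53 → 61 → 74 → 6 → 36 → 32 → 16 → 4 → 16  — not base-8 happy
96: 96 → 17 → 5 → 25 → 10 → 5  — not base-8 happy
97: 97 → 18 → 8 → 1  — base-8 happy
98: 98 → 21 → 29 → 34 → 20 → 20  — not base-8 happy
99: 99 → 26 → 13 → 26  — not base-8 happy
100: 100 → 33 → 17 → 5 → 25 → 10 → 5  — not base-8 happy
base-8 happy: 97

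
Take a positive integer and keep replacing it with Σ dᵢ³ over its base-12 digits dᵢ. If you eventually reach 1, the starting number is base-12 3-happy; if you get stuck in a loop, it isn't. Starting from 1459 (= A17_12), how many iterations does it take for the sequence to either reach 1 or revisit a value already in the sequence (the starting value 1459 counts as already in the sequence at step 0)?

1459 = (10,1,7)_12 → 1344
1344 = (9,4,0)_12 → 793
793 = (5,6,1)_12 → 342
342 = (2,4,6)_12 → 288
288 = (2,0,0)_12 → 8
8 = (8)_12 → 512
512 = (3,6,8)_12 → 755
755 = (5,2,11)_12 → 1464
1464 = (10,2,0)_12 → 1008
1008 = (7,0,0)_12 → 343
343 = (2,4,7)_12 → 415
415 = (2,10,7)_12 → 1351
1351 = (9,4,7)_12 → 1136
1136 = (7,10,8)_12 → 1855
1855 = (1,0,10,7)_12 → 1344  — 1344 repeats.
That took 15 steps.

15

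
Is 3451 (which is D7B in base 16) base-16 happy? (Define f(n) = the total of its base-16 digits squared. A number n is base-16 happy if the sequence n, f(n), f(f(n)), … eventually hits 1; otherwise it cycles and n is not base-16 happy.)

not base-16 happy

3451 = (13,7,11)_16 → 13² + 7² + 11² = 169 + 49 + 121 = 339
339 = (1,5,3)_16 → 1² + 5² + 3² = 1 + 25 + 9 = 35
35 = (2,3)_16 → 2² + 3² = 4 + 9 = 13
13 = (13)_16 → 13² = 169
169 = (10,9)_16 → 10² + 9² = 100 + 81 = 181
181 = (11,5)_16 → 11² + 5² = 121 + 25 = 146
146 = (9,2)_16 → 9² + 2² = 81 + 4 = 85
85 = (5,5)_16 → 5² + 5² = 25 + 25 = 50
50 = (3,2)_16 → 3² + 2² = 9 + 4 = 13  — 13 already seen; the sequence cycles without reaching 1.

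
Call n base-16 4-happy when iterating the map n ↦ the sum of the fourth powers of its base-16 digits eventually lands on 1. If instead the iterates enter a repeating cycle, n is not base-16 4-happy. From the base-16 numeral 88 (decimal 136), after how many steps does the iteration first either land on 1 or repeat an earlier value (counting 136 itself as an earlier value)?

3

136 = (8,8)_16 → 8192
8192 = (2,0,0,0)_16 → 16
16 = (1,0)_16 → 1  — reached 1.
That took 3 steps.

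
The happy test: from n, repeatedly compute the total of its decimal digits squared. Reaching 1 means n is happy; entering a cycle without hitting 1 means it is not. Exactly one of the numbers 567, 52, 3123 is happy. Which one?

567: 567 → 110 → 2 → 4 → 16 → 37 → 58 → 89 → 145 → 42 → 20 → 4  — repeats 4 (not happy)
52: 52 → 29 → 85 → 89 → 145 → 42 → 20 → 4 → 16 → 37 → 58 → 89  — repeats 89 (not happy)
3123: 3123 → 23 → 13 → 10 → 1  — reaches 1 (happy)

3123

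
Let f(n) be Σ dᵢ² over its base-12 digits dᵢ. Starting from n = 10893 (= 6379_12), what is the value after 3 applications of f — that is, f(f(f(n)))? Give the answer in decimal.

52

10893 = (6,3,7,9)_12 → 6² + 3² + 7² + 9² = 175
175 = (1,2,7)_12 → 1² + 2² + 7² = 54
54 = (4,6)_12 → 4² + 6² = 52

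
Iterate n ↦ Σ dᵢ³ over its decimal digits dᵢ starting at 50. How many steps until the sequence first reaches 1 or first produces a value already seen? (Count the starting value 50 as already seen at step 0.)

7

50 → 5³ + 0³ = 125 + 0 = 125
125 → 1³ + 2³ + 5³ = 1 + 8 + 125 = 134
134 → 1³ + 3³ + 4³ = 1 + 27 + 64 = 92
92 → 9³ + 2³ = 729 + 8 = 737
737 → 7³ + 3³ + 7³ = 343 + 27 + 343 = 713
713 → 7³ + 1³ + 3³ = 343 + 1 + 27 = 371
371 → 3³ + 7³ + 1³ = 27 + 343 + 1 = 371  — 371 repeats.
That took 7 steps.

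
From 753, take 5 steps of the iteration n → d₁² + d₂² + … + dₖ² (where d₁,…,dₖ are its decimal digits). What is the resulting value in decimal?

753 → 7² + 5² + 3² = 49 + 25 + 9 = 83
83 → 8² + 3² = 64 + 9 = 73
73 → 7² + 3² = 49 + 9 = 58
58 → 5² + 8² = 25 + 64 = 89
89 → 8² + 9² = 64 + 81 = 145

145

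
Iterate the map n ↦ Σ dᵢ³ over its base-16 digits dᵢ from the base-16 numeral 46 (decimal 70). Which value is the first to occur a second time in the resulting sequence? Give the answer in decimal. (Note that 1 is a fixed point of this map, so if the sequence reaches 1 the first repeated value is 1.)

1

70 = (4,6)_16 → 4³ + 6³ = 280
280 = (1,1,8)_16 → 1³ + 1³ + 8³ = 514
514 = (2,0,2)_16 → 2³ + 0³ + 2³ = 16
16 = (1,0)_16 → 1³ + 0³ = 1  — reached the fixed point 1.
1 → 1, so 1 is the first repeated value.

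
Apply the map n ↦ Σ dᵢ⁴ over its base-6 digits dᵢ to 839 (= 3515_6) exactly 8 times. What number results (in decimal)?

609

839 = (3,5,1,5)_6 → 1332
1332 = (1,0,1,0,0)_6 → 2
2 = (2)_6 → 16
16 = (2,4)_6 → 272
272 = (1,1,3,2)_6 → 99
99 = (2,4,3)_6 → 353
353 = (1,3,4,5)_6 → 963
963 = (4,2,4,3)_6 → 609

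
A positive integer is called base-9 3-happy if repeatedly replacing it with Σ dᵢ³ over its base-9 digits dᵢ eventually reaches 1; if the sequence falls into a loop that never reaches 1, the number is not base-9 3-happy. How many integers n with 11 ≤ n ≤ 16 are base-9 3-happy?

1

11: 11 → 9 → 1  — base-9 3-happy
12: 12 → 28 → 28  — not base-9 3-happy
13: 13 → 65 → 351 → 91 → 3 → 27 → 27  — not base-9 3-happy
14: 14 → 126 → 126  — not base-9 3-happy
15: 15 → 217 → 225 → 351 → 91 → 3 → 27 → 27  — not base-9 3-happy
16: 16 → 344 → 80 → 1024 → 496 → 218 → 232 → 694 → 638 → 1198 → 470 → 476 → 980 → 540 → 432 → 152 → 856 → 128 → 134 → 638  — not base-9 3-happy
base-9 3-happy: 11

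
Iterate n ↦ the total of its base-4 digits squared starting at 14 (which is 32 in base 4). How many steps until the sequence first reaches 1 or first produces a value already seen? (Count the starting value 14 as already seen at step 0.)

14 = (3,2)_4 → 3² + 2² = 9 + 4 = 13
13 = (3,1)_4 → 3² + 1² = 9 + 1 = 10
10 = (2,2)_4 → 2² + 2² = 4 + 4 = 8
8 = (2,0)_4 → 2² + 0² = 4 + 0 = 4
4 = (1,0)_4 → 1² + 0² = 1 + 0 = 1  — reached 1.
That took 5 steps.

5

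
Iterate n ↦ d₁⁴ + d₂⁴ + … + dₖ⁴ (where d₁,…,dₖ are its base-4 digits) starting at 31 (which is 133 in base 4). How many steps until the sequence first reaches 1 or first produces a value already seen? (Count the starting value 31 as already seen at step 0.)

4

31 = (1,3,3)_4 → 1⁴ + 3⁴ + 3⁴ = 163
163 = (2,2,0,3)_4 → 2⁴ + 2⁴ + 0⁴ + 3⁴ = 113
113 = (1,3,0,1)_4 → 1⁴ + 3⁴ + 0⁴ + 1⁴ = 83
83 = (1,1,0,3)_4 → 1⁴ + 1⁴ + 0⁴ + 3⁴ = 83  — 83 repeats.
That took 4 steps.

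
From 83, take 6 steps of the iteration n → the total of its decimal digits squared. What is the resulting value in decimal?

20

83 → 8² + 3² = 64 + 9 = 73
73 → 7² + 3² = 49 + 9 = 58
58 → 5² + 8² = 25 + 64 = 89
89 → 8² + 9² = 64 + 81 = 145
145 → 1² + 4² + 5² = 1 + 16 + 25 = 42
42 → 4² + 2² = 16 + 4 = 20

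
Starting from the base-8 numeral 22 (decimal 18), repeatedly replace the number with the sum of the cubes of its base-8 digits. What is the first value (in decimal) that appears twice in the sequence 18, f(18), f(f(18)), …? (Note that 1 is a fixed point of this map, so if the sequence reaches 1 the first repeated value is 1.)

1

18 = (2,2)_8 → 2³ + 2³ = 16
16 = (2,0)_8 → 2³ + 0³ = 8
8 = (1,0)_8 → 1³ + 0³ = 1  — reached the fixed point 1.
1 → 1, so 1 is the first repeated value.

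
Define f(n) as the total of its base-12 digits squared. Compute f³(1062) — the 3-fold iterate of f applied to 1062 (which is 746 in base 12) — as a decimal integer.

1062 = (7,4,6)_12 → 7² + 4² + 6² = 49 + 16 + 36 = 101
101 = (8,5)_12 → 8² + 5² = 64 + 25 = 89
89 = (7,5)_12 → 7² + 5² = 49 + 25 = 74

74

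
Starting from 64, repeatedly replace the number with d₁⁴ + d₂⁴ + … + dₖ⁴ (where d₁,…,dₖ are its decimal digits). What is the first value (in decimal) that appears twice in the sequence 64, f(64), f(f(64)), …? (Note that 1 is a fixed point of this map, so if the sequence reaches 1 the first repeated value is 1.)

64 → 1552
1552 → 1267
1267 → 3714
3714 → 2739
2739 → 9059
9059 → 13747
13747 → 5140
5140 → 882
882 → 8208
8208 → 8208  — 8208 already appeared earlier.

8208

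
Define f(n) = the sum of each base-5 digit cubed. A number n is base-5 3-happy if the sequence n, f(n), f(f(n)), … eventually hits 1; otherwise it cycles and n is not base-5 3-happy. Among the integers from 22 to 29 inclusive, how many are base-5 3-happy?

22: 22 → 72 → 80 → 28 → 28  (repeats 28)
23: 23 → 91 → 55 → 9 → 65 → 35 → 9  (repeats 9)
24: 24 → 128 → 28 → 28  (repeats 28)
25: 25 → 1  (reaches 1)
26: 26 → 2 → 8 → 28 → 28  (repeats 28)
27: 27 → 9 → 65 → 35 → 9  (repeats 9)
28: 28 → 28  (repeats 28)
29: 29 → 65 → 35 → 9 → 65  (repeats 65)
base-5 3-happy: 25

1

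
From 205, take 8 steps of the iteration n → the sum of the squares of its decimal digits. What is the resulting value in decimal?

205 → 2² + 0² + 5² = 4 + 0 + 25 = 29
29 → 2² + 9² = 4 + 81 = 85
85 → 8² + 5² = 64 + 25 = 89
89 → 8² + 9² = 64 + 81 = 145
145 → 1² + 4² + 5² = 1 + 16 + 25 = 42
42 → 4² + 2² = 16 + 4 = 20
20 → 2² + 0² = 4 + 0 = 4
4 → 4² = 16

16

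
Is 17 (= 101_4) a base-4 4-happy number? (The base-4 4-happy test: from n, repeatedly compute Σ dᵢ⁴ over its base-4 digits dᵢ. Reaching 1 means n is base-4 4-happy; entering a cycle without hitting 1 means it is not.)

base-4 4-happy

17 = (1,0,1)_4 → 2
2 = (2)_4 → 16
16 = (1,0,0)_4 → 1  — reached 1.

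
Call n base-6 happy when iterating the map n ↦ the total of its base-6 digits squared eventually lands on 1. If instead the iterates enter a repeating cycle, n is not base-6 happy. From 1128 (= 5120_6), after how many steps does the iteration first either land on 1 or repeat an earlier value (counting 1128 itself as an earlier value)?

10

1128 = (5,1,2,0)_6 → 5² + 1² + 2² + 0² = 30
30 = (5,0)_6 → 5² + 0² = 25
25 = (4,1)_6 → 4² + 1² = 17
17 = (2,5)_6 → 2² + 5² = 29
29 = (4,5)_6 → 4² + 5² = 41
41 = (1,0,5)_6 → 1² + 0² + 5² = 26
26 = (4,2)_6 → 4² + 2² = 20
20 = (3,2)_6 → 3² + 2² = 13
13 = (2,1)_6 → 2² + 1² = 5
5 = (5)_6 → 5² = 25  — 25 repeats.
That took 10 steps.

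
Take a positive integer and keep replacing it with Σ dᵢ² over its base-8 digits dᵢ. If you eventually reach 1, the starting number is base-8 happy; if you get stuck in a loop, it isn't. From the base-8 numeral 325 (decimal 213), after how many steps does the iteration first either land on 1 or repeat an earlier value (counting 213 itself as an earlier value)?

213 = (3,2,5)_8 → 3² + 2² + 5² = 38
38 = (4,6)_8 → 4² + 6² = 52
52 = (6,4)_8 → 6² + 4² = 52  — 52 repeats.
That took 3 steps.

3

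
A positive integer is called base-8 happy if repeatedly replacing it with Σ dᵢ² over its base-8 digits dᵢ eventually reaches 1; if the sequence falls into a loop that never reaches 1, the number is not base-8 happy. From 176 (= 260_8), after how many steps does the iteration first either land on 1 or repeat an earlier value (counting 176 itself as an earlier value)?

5

176 = (2,6,0)_8 → 2² + 6² + 0² = 4 + 36 + 0 = 40
40 = (5,0)_8 → 5² + 0² = 25 + 0 = 25
25 = (3,1)_8 → 3² + 1² = 9 + 1 = 10
10 = (1,2)_8 → 1² + 2² = 1 + 4 = 5
5 = (5)_8 → 5² = 25  — 25 repeats.
That took 5 steps.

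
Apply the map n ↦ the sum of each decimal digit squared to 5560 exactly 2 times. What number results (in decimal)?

100

5560 → 5² + 5² + 6² + 0² = 86
86 → 8² + 6² = 100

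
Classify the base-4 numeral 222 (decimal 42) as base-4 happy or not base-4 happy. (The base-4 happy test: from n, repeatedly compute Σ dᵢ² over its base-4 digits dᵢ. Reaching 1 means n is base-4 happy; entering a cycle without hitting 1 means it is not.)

42 = (2,2,2)_4 → 2² + 2² + 2² = 4 + 4 + 4 = 12
12 = (3,0)_4 → 3² + 0² = 9 + 0 = 9
9 = (2,1)_4 → 2² + 1² = 4 + 1 = 5
5 = (1,1)_4 → 1² + 1² = 1 + 1 = 2
2 = (2)_4 → 2² = 4
4 = (1,0)_4 → 1² + 0² = 1 + 0 = 1  — reached 1.

base-4 happy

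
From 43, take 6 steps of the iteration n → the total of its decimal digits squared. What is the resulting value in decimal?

42

43 → 4² + 3² = 25
25 → 2² + 5² = 29
29 → 2² + 9² = 85
85 → 8² + 5² = 89
89 → 8² + 9² = 145
145 → 1² + 4² + 5² = 42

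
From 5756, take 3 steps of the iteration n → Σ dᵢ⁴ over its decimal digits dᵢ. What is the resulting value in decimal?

9474

5756 → 5⁴ + 7⁴ + 5⁴ + 6⁴ = 4947
4947 → 4⁴ + 9⁴ + 4⁴ + 7⁴ = 9474
9474 → 9⁴ + 4⁴ + 7⁴ + 4⁴ = 9474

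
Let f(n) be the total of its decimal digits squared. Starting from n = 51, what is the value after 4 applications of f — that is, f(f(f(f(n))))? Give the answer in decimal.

37

51 → 26
26 → 40
40 → 16
16 → 37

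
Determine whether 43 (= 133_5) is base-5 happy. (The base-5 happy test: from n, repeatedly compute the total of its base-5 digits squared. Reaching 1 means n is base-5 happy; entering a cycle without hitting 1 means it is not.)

43 = (1,3,3)_5 → 19
19 = (3,4)_5 → 25
25 = (1,0,0)_5 → 1  — reached 1.

base-5 happy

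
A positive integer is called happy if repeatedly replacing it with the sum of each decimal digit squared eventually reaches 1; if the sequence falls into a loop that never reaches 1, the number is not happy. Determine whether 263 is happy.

263 → 49
49 → 97
97 → 130
130 → 10
10 → 1  — reached 1.

happy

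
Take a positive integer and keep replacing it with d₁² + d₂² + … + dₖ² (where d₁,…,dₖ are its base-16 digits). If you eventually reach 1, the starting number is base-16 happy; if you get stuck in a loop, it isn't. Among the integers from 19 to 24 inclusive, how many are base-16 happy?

19: 19 → 10 → 100 → 52 → 25 → 82 → 29 → 170 → 200 → 208 → 169 → 181 → 146 → 85 → 50 → 13 → 169  — not base-16 happy
20: 20 → 17 → 2 → 4 → 16 → 1  — base-16 happy
21: 21 → 26 → 101 → 61 → 178 → 125 → 218 → 269 → 170 → 200 → 208 → 169 → 181 → 146 → 85 → 50 → 13 → 169  — not base-16 happy
22: 22 → 37 → 29 → 170 → 200 → 208 → 169 → 181 → 146 → 85 → 50 → 13 → 169  — not base-16 happy
23: 23 → 50 → 13 → 169 → 181 → 146 → 85 → 50  — not base-16 happy
24: 24 → 65 → 17 → 2 → 4 → 16 → 1  — base-16 happy
base-16 happy: 20, 24

2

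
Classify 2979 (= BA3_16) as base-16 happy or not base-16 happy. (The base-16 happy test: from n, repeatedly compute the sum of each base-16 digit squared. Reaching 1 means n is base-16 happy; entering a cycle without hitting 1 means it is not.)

2979 = (11,10,3)_16 → 11² + 10² + 3² = 121 + 100 + 9 = 230
230 = (14,6)_16 → 14² + 6² = 196 + 36 = 232
232 = (14,8)_16 → 14² + 8² = 196 + 64 = 260
260 = (1,0,4)_16 → 1² + 0² + 4² = 1 + 0 + 16 = 17
17 = (1,1)_16 → 1² + 1² = 1 + 1 = 2
2 = (2)_16 → 2² = 4
4 = (4)_16 → 4² = 16
16 = (1,0)_16 → 1² + 0² = 1 + 0 = 1  — reached 1.

base-16 happy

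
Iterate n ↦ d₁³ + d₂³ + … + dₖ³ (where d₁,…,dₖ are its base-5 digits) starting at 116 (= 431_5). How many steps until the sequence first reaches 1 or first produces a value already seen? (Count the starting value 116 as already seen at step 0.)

116 = (4,3,1)_5 → 4³ + 3³ + 1³ = 64 + 27 + 1 = 92
92 = (3,3,2)_5 → 3³ + 3³ + 2³ = 27 + 27 + 8 = 62
62 = (2,2,2)_5 → 2³ + 2³ + 2³ = 8 + 8 + 8 = 24
24 = (4,4)_5 → 4³ + 4³ = 64 + 64 = 128
128 = (1,0,0,3)_5 → 1³ + 0³ + 0³ + 3³ = 1 + 0 + 0 + 27 = 28
28 = (1,0,3)_5 → 1³ + 0³ + 3³ = 1 + 0 + 27 = 28  — 28 repeats.
That took 6 steps.

6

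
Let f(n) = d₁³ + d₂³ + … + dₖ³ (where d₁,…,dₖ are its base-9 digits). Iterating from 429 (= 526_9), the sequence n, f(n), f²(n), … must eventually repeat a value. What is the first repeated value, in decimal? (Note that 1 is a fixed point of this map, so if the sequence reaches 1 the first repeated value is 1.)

429 = (5,2,6)_9 → 349
349 = (4,2,7)_9 → 415
415 = (5,1,1)_9 → 127
127 = (1,5,1)_9 → 127  — 127 already appeared earlier.

127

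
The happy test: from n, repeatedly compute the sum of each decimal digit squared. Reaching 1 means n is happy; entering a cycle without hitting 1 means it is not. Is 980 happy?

980 → 145
145 → 42
42 → 20
20 → 4
4 → 16
16 → 37
37 → 58
58 → 89
89 → 145  — 145 already seen; the sequence cycles without reaching 1.

not happy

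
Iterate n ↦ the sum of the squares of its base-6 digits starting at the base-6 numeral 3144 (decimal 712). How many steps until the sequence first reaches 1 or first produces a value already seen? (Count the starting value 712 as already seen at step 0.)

13

712 = (3,1,4,4)_6 → 42
42 = (1,1,0)_6 → 2
2 = (2)_6 → 4
4 = (4)_6 → 16
16 = (2,4)_6 → 20
20 = (3,2)_6 → 13
13 = (2,1)_6 → 5
5 = (5)_6 → 25
25 = (4,1)_6 → 17
17 = (2,5)_6 → 29
29 = (4,5)_6 → 41
41 = (1,0,5)_6 → 26
26 = (4,2)_6 → 20  — 20 repeats.
That took 13 steps.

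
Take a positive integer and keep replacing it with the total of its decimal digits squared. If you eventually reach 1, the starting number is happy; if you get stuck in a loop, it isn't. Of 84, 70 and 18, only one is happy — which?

84: 84 → 80 → 64 → 52 → 29 → 85 → 89 → 145 → 42 → 20 → 4 → 16 → 37 → 58 → 89  — repeats 89 (not happy)
70: 70 → 49 → 97 → 130 → 10 → 1  — reaches 1 (happy)
18: 18 → 65 → 61 → 37 → 58 → 89 → 145 → 42 → 20 → 4 → 16 → 37  — repeats 37 (not happy)

70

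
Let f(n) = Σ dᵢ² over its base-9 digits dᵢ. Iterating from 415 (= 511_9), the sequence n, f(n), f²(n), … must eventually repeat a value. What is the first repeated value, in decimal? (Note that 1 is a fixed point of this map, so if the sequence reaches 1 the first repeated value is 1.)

415 = (5,1,1)_9 → 5² + 1² + 1² = 25 + 1 + 1 = 27
27 = (3,0)_9 → 3² + 0² = 9 + 0 = 9
9 = (1,0)_9 → 1² + 0² = 1 + 0 = 1  — reached the fixed point 1.
1 → 1, so 1 is the first repeated value.

1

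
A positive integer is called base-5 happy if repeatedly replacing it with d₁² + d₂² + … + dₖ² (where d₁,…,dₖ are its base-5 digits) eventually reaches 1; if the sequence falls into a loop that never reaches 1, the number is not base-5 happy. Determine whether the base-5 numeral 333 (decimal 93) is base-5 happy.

base-5 happy

93 = (3,3,3)_5 → 3² + 3² + 3² = 9 + 9 + 9 = 27
27 = (1,0,2)_5 → 1² + 0² + 2² = 1 + 0 + 4 = 5
5 = (1,0)_5 → 1² + 0² = 1 + 0 = 1  — reached 1.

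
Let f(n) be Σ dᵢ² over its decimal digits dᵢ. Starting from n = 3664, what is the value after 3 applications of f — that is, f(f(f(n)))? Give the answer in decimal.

3664 → 97
97 → 130
130 → 10

10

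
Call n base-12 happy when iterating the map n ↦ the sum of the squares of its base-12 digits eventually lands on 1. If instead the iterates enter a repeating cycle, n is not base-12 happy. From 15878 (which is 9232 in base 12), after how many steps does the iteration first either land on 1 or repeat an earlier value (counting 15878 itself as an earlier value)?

8

15878 = (9,2,3,2)_12 → 9² + 2² + 3² + 2² = 81 + 4 + 9 + 4 = 98
98 = (8,2)_12 → 8² + 2² = 64 + 4 = 68
68 = (5,8)_12 → 5² + 8² = 25 + 64 = 89
89 = (7,5)_12 → 7² + 5² = 49 + 25 = 74
74 = (6,2)_12 → 6² + 2² = 36 + 4 = 40
40 = (3,4)_12 → 3² + 4² = 9 + 16 = 25
25 = (2,1)_12 → 2² + 1² = 4 + 1 = 5
5 = (5)_12 → 5² = 25  — 25 repeats.
That took 8 steps.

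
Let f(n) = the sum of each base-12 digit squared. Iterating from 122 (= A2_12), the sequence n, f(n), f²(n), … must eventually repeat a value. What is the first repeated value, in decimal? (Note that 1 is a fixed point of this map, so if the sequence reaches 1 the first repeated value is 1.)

122 = (10,2)_12 → 10² + 2² = 104
104 = (8,8)_12 → 8² + 8² = 128
128 = (10,8)_12 → 10² + 8² = 164
164 = (1,1,8)_12 → 1² + 1² + 8² = 66
66 = (5,6)_12 → 5² + 6² = 61
61 = (5,1)_12 → 5² + 1² = 26
26 = (2,2)_12 → 2² + 2² = 8
8 = (8)_12 → 8² = 64
64 = (5,4)_12 → 5² + 4² = 41
41 = (3,5)_12 → 3² + 5² = 34
34 = (2,10)_12 → 2² + 10² = 104  — 104 already appeared earlier.

104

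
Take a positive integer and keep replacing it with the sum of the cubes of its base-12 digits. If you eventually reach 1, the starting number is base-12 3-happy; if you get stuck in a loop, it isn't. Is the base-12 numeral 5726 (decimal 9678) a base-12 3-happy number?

base-12 3-happy

9678 = (5,7,2,6)_12 → 5³ + 7³ + 2³ + 6³ = 692
692 = (4,9,8)_12 → 4³ + 9³ + 8³ = 1305
1305 = (9,0,9)_12 → 9³ + 0³ + 9³ = 1458
1458 = (10,1,6)_12 → 10³ + 1³ + 6³ = 1217
1217 = (8,5,5)_12 → 8³ + 5³ + 5³ = 762
762 = (5,3,6)_12 → 5³ + 3³ + 6³ = 368
368 = (2,6,8)_12 → 2³ + 6³ + 8³ = 736
736 = (5,1,4)_12 → 5³ + 1³ + 4³ = 190
190 = (1,3,10)_12 → 1³ + 3³ + 10³ = 1028
1028 = (7,1,8)_12 → 7³ + 1³ + 8³ = 856
856 = (5,11,4)_12 → 5³ + 11³ + 4³ = 1520
1520 = (10,6,8)_12 → 10³ + 6³ + 8³ = 1728
1728 = (1,0,0,0)_12 → 1³ + 0³ + 0³ + 0³ = 1  — reached 1.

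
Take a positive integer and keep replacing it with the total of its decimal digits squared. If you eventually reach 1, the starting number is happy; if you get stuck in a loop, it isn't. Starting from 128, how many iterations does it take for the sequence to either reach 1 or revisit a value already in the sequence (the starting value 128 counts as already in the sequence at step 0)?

14

128 → 1² + 2² + 8² = 1 + 4 + 64 = 69
69 → 6² + 9² = 36 + 81 = 117
117 → 1² + 1² + 7² = 1 + 1 + 49 = 51
51 → 5² + 1² = 25 + 1 = 26
26 → 2² + 6² = 4 + 36 = 40
40 → 4² + 0² = 16 + 0 = 16
16 → 1² + 6² = 1 + 36 = 37
37 → 3² + 7² = 9 + 49 = 58
58 → 5² + 8² = 25 + 64 = 89
89 → 8² + 9² = 64 + 81 = 145
145 → 1² + 4² + 5² = 1 + 16 + 25 = 42
42 → 4² + 2² = 16 + 4 = 20
20 → 2² + 0² = 4 + 0 = 4
4 → 4² = 16  — 16 repeats.
That took 14 steps.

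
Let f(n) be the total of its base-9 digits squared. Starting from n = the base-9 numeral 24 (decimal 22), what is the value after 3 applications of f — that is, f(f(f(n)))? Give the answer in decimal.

64

22 = (2,4)_9 → 2² + 4² = 20
20 = (2,2)_9 → 2² + 2² = 8
8 = (8)_9 → 8² = 64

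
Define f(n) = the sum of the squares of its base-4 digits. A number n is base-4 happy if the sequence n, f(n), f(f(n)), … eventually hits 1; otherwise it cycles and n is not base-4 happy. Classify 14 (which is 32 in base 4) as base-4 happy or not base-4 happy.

14 = (3,2)_4 → 13
13 = (3,1)_4 → 10
10 = (2,2)_4 → 8
8 = (2,0)_4 → 4
4 = (1,0)_4 → 1  — reached 1.

base-4 happy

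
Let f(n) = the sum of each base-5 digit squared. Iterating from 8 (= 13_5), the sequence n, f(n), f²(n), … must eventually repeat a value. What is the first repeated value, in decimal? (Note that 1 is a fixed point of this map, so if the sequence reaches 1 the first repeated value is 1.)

8 = (1,3)_5 → 1² + 3² = 10
10 = (2,0)_5 → 2² + 0² = 4
4 = (4)_5 → 4² = 16
16 = (3,1)_5 → 3² + 1² = 10  — 10 already appeared earlier.

10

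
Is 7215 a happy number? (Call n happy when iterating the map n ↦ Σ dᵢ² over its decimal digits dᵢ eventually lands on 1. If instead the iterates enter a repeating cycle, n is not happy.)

happy

7215 → 7² + 2² + 1² + 5² = 49 + 4 + 1 + 25 = 79
79 → 7² + 9² = 49 + 81 = 130
130 → 1² + 3² + 0² = 1 + 9 + 0 = 10
10 → 1² + 0² = 1 + 0 = 1  — reached 1.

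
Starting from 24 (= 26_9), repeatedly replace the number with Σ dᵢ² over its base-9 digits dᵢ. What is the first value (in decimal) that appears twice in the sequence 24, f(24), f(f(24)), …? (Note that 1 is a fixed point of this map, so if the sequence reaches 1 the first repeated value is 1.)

24 = (2,6)_9 → 40
40 = (4,4)_9 → 32
32 = (3,5)_9 → 34
34 = (3,7)_9 → 58
58 = (6,4)_9 → 52
52 = (5,7)_9 → 74
74 = (8,2)_9 → 68
68 = (7,5)_9 → 74  — 74 already appeared earlier.

74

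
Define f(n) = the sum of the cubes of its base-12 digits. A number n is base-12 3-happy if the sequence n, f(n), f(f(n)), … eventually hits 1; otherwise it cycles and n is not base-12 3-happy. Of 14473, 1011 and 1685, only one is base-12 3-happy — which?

1011

14473: 14473 → 793 → 342 → 288 → 8 → 512 → 755 → 1464 → 1008 → 343 → 415 → 1351 → 1136 → 1855 → 1344 → 793  — repeats 793 (not base-12 3-happy)
1011: 1011 → 370 → 1224 → 728 → 637 → 190 → 1028 → 856 → 1520 → 1728 → 1  — reaches 1 (base-12 3-happy)
1685: 1685 → 1968 → 514 → 1243 → 1198 → 1539 → 1539  — repeats 1539 (not base-12 3-happy)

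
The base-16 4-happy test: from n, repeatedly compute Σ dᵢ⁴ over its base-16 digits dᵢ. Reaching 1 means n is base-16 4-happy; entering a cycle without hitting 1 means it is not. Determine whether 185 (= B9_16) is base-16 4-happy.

not base-16 4-happy

185 = (11,9)_16 → 11⁴ + 9⁴ = 14641 + 6561 = 21202
21202 = (5,2,13,2)_16 → 5⁴ + 2⁴ + 13⁴ + 2⁴ = 625 + 16 + 28561 + 16 = 29218
29218 = (7,2,2,2)_16 → 7⁴ + 2⁴ + 2⁴ + 2⁴ = 2401 + 16 + 16 + 16 = 2449
2449 = (9,9,1)_16 → 9⁴ + 9⁴ + 1⁴ = 6561 + 6561 + 1 = 13123
13123 = (3,3,4,3)_16 → 3⁴ + 3⁴ + 4⁴ + 3⁴ = 81 + 81 + 256 + 81 = 499
499 = (1,15,3)_16 → 1⁴ + 15⁴ + 3⁴ = 1 + 50625 + 81 = 50707
50707 = (12,6,1,3)_16 → 12⁴ + 6⁴ + 1⁴ + 3⁴ = 20736 + 1296 + 1 + 81 = 22114
22114 = (5,6,6,2)_16 → 5⁴ + 6⁴ + 6⁴ + 2⁴ = 625 + 1296 + 1296 + 16 = 3233
3233 = (12,10,1)_16 → 12⁴ + 10⁴ + 1⁴ = 20736 + 10000 + 1 = 30737
30737 = (7,8,1,1)_16 → 7⁴ + 8⁴ + 1⁴ + 1⁴ = 2401 + 4096 + 1 + 1 = 6499
6499 = (1,9,6,3)_16 → 1⁴ + 9⁴ + 6⁴ + 3⁴ = 1 + 6561 + 1296 + 81 = 7939
7939 = (1,15,0,3)_16 → 1⁴ + 15⁴ + 0⁴ + 3⁴ = 1 + 50625 + 0 + 81 = 50707  — 50707 already seen; the sequence cycles without reaching 1.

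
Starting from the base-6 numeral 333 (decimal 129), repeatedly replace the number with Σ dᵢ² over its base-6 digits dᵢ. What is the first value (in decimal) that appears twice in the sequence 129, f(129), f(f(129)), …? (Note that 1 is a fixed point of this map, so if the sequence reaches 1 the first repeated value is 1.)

25

129 = (3,3,3)_6 → 3² + 3² + 3² = 27
27 = (4,3)_6 → 4² + 3² = 25
25 = (4,1)_6 → 4² + 1² = 17
17 = (2,5)_6 → 2² + 5² = 29
29 = (4,5)_6 → 4² + 5² = 41
41 = (1,0,5)_6 → 1² + 0² + 5² = 26
26 = (4,2)_6 → 4² + 2² = 20
20 = (3,2)_6 → 3² + 2² = 13
13 = (2,1)_6 → 2² + 1² = 5
5 = (5)_6 → 5² = 25  — 25 already appeared earlier.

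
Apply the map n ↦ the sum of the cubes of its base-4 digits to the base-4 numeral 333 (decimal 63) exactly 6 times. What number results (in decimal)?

63 = (3,3,3)_4 → 3³ + 3³ + 3³ = 81
81 = (1,1,0,1)_4 → 1³ + 1³ + 0³ + 1³ = 3
3 = (3)_4 → 3³ = 27
27 = (1,2,3)_4 → 1³ + 2³ + 3³ = 36
36 = (2,1,0)_4 → 2³ + 1³ + 0³ = 9
9 = (2,1)_4 → 2³ + 1³ = 9

9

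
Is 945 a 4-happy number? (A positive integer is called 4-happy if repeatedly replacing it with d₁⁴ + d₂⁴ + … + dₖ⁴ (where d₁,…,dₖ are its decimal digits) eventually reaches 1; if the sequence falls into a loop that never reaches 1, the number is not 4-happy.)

945 → 7442
7442 → 2929
2929 → 13154
13154 → 964
964 → 8113
8113 → 4179
4179 → 9219
9219 → 13139
13139 → 6725
6725 → 4338
4338 → 4514
4514 → 1138
1138 → 4179  — 4179 already seen; the sequence cycles without reaching 1.

not 4-happy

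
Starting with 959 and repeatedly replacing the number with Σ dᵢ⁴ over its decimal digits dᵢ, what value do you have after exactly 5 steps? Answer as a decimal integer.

959 → 9⁴ + 5⁴ + 9⁴ = 13747
13747 → 1⁴ + 3⁴ + 7⁴ + 4⁴ + 7⁴ = 5140
5140 → 5⁴ + 1⁴ + 4⁴ + 0⁴ = 882
882 → 8⁴ + 8⁴ + 2⁴ = 8208
8208 → 8⁴ + 2⁴ + 0⁴ + 8⁴ = 8208

8208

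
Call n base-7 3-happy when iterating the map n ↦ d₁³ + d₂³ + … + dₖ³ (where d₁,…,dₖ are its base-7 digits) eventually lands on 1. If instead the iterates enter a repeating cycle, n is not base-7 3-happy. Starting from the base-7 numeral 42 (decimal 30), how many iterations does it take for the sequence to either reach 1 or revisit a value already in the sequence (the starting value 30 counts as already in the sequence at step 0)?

30 = (4,2)_7 → 72
72 = (1,3,2)_7 → 36
36 = (5,1)_7 → 126
126 = (2,4,0)_7 → 72  — 72 repeats.
That took 4 steps.

4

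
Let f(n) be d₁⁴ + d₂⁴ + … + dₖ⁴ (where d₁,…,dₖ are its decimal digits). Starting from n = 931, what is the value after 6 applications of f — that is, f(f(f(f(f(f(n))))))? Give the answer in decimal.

4179

931 → 6643
6643 → 2929
2929 → 13154
13154 → 964
964 → 8113
8113 → 4179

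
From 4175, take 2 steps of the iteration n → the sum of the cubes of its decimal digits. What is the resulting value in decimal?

4175 → 4³ + 1³ + 7³ + 5³ = 533
533 → 5³ + 3³ + 3³ = 179

179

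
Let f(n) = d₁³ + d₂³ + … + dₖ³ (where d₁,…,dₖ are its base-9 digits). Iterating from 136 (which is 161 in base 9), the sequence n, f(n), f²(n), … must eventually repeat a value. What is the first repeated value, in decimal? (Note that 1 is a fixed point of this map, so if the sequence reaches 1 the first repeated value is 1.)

136 = (1,6,1)_9 → 1³ + 6³ + 1³ = 1 + 216 + 1 = 218
218 = (2,6,2)_9 → 2³ + 6³ + 2³ = 8 + 216 + 8 = 232
232 = (2,7,7)_9 → 2³ + 7³ + 7³ = 8 + 343 + 343 = 694
694 = (8,5,1)_9 → 8³ + 5³ + 1³ = 512 + 125 + 1 = 638
638 = (7,7,8)_9 → 7³ + 7³ + 8³ = 343 + 343 + 512 = 1198
1198 = (1,5,7,1)_9 → 1³ + 5³ + 7³ + 1³ = 1 + 125 + 343 + 1 = 470
470 = (5,7,2)_9 → 5³ + 7³ + 2³ = 125 + 343 + 8 = 476
476 = (5,7,8)_9 → 5³ + 7³ + 8³ = 125 + 343 + 512 = 980
980 = (1,3,0,8)_9 → 1³ + 3³ + 0³ + 8³ = 1 + 27 + 0 + 512 = 540
540 = (6,6,0)_9 → 6³ + 6³ + 0³ = 216 + 216 + 0 = 432
432 = (5,3,0)_9 → 5³ + 3³ + 0³ = 125 + 27 + 0 = 152
152 = (1,7,8)_9 → 1³ + 7³ + 8³ = 1 + 343 + 512 = 856
856 = (1,1,5,1)_9 → 1³ + 1³ + 5³ + 1³ = 1 + 1 + 125 + 1 = 128
128 = (1,5,2)_9 → 1³ + 5³ + 2³ = 1 + 125 + 8 = 134
134 = (1,5,8)_9 → 1³ + 5³ + 8³ = 1 + 125 + 512 = 638  — 638 already appeared earlier.

638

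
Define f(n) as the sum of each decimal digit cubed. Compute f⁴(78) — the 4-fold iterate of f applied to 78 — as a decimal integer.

78 → 7³ + 8³ = 343 + 512 = 855
855 → 8³ + 5³ + 5³ = 512 + 125 + 125 = 762
762 → 7³ + 6³ + 2³ = 343 + 216 + 8 = 567
567 → 5³ + 6³ + 7³ = 125 + 216 + 343 = 684

684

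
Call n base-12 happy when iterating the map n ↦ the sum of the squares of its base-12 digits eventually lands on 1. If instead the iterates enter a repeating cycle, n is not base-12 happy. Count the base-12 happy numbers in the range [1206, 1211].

1206: 1206 → 116 → 145 → 2 → 4 → 16 → 17 → 26 → 8 → 64 → 41 → 34 → 104 → 128 → 164 → 66 → 61 → 26  (repeats 26)
1207: 1207 → 129 → 181 → 11 → 121 → 101 → 89 → 74 → 40 → 25 → 5 → 25  (repeats 25)
1208: 1208 → 144 → 1  (reaches 1)
1209: 1209 → 161 → 27 → 13 → 2 → 4 → 16 → 17 → 26 → 8 → 64 → 41 → 34 → 104 → 128 → 164 → 66 → 61 → 26  (repeats 26)
1210: 1210 → 180 → 10 → 100 → 80 → 100  (repeats 100)
1211: 1211 → 201 → 98 → 68 → 89 → 74 → 40 → 25 → 5 → 25  (repeats 25)
base-12 happy: 1208

1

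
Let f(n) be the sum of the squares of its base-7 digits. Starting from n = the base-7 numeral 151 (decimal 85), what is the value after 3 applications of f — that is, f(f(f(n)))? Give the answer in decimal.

45

85 = (1,5,1)_7 → 1² + 5² + 1² = 27
27 = (3,6)_7 → 3² + 6² = 45
45 = (6,3)_7 → 6² + 3² = 45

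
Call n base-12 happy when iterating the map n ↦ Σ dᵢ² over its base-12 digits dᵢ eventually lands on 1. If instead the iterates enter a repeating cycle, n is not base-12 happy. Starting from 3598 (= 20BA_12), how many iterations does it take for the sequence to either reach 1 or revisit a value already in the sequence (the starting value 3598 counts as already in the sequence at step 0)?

12

3598 = (2,0,11,10)_12 → 225
225 = (1,6,9)_12 → 118
118 = (9,10)_12 → 181
181 = (1,3,1)_12 → 11
11 = (11)_12 → 121
121 = (10,1)_12 → 101
101 = (8,5)_12 → 89
89 = (7,5)_12 → 74
74 = (6,2)_12 → 40
40 = (3,4)_12 → 25
25 = (2,1)_12 → 5
5 = (5)_12 → 25  — 25 repeats.
That took 12 steps.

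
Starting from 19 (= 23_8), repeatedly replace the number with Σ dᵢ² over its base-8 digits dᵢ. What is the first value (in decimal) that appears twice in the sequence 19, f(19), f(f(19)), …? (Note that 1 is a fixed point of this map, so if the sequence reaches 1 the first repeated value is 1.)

19 = (2,3)_8 → 2² + 3² = 13
13 = (1,5)_8 → 1² + 5² = 26
26 = (3,2)_8 → 3² + 2² = 13  — 13 already appeared earlier.

13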